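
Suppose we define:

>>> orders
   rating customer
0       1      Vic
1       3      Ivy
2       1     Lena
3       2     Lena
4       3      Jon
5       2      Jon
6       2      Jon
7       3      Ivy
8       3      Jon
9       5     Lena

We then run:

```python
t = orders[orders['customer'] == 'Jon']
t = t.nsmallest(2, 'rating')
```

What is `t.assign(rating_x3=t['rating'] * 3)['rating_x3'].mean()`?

6.0

filter rows where customer == 'Jon':
   rating customer
4       3      Jon
5       2      Jon
6       2      Jon
8       3      Jon
take 2 rows with smallest rating:
   rating customer
5       2      Jon
6       2      Jon
add column rating_x3 = t['rating'] * 3:
   rating customer  rating_x3
5       2      Jon          6
6       2      Jon          6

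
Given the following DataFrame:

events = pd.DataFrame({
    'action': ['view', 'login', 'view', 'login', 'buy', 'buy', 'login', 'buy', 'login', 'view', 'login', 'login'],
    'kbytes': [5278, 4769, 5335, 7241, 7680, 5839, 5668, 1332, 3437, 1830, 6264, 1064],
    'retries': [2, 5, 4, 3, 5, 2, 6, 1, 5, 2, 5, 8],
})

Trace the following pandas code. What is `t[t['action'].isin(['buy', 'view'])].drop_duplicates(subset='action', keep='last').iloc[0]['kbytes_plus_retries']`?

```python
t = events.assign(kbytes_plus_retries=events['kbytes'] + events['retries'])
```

1333

add column kbytes_plus_retries = events['kbytes'] + events['retries']:
   action  kbytes  retries  kbytes_plus_retries
0    view    5278        2                 5280
1   login    4769        5                 4774
2    view    5335        4                 5339
3   login    7241        3                 7244
4     buy    7680        5                 7685
5     buy    5839        2                 5841
6   login    5668        6                 5674
7     buy    1332        1                 1333
8   login    3437        5                 3442
9    view    1830        2                 1832
10  login    6264        5                 6269
11  login    1064        8                 1072
filter rows where action in ['buy', 'view']:
  action  kbytes  retries  kbytes_plus_retries
0   view    5278        2                 5280
2   view    5335        4                 5339
4    buy    7680        5                 7685
5    buy    5839        2                 5841
7    buy    1332        1                 1333
9   view    1830        2                 1832
drop duplicate action (keep=last):
  action  kbytes  retries  kbytes_plus_retries
7    buy    1332        1                 1333
9   view    1830        2                 1832
So iloc[0]['kbytes_plus_retries'] = 1333.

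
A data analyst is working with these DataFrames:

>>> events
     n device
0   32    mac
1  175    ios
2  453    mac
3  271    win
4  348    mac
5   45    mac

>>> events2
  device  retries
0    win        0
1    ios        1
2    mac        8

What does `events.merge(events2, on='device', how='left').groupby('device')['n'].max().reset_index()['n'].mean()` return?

merge on 'device' (how='left') → 6 rows:
     n device  retries
0   32    mac        8
1  175    ios        1
2  453    mac        8
3  271    win        0
4  348    mac        8
5   45    mac        8
group by device, max of n:
device
ios    175
mac    453
win    271
Name: n, dtype: int64
reset_index():
  device    n
0    ios  175
1    mac  453
2    win  271

299.666666667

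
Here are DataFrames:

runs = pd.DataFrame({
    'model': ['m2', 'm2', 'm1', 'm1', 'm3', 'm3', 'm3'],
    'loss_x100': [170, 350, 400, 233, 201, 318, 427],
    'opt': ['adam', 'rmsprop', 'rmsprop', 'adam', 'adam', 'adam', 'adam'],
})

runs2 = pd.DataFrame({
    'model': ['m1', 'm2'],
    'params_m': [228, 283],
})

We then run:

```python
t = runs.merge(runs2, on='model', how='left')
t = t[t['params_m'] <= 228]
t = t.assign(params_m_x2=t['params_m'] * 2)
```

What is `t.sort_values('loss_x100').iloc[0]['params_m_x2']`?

456.0

merge on 'model' (how='left') → 7 rows:
  model  loss_x100      opt  params_m
0    m2        170     adam     283.0
1    m2        350  rmsprop     283.0
2    m1        400  rmsprop     228.0
3    m1        233     adam     228.0
4    m3        201     adam       NaN
5    m3        318     adam       NaN
6    m3        427     adam       NaN
filter rows where params_m <= 228:
  model  loss_x100      opt  params_m
2    m1        400  rmsprop     228.0
3    m1        233     adam     228.0
add column params_m_x2 = t['params_m'] * 2:
  model  loss_x100      opt  params_m  params_m_x2
2    m1        400  rmsprop     228.0        456.0
3    m1        233     adam     228.0        456.0
sort by loss_x100:
  model  loss_x100      opt  params_m  params_m_x2
3    m1        233     adam     228.0        456.0
2    m1        400  rmsprop     228.0        456.0
Taking the value at position 0, column 'params_m_x2' gives 456.0.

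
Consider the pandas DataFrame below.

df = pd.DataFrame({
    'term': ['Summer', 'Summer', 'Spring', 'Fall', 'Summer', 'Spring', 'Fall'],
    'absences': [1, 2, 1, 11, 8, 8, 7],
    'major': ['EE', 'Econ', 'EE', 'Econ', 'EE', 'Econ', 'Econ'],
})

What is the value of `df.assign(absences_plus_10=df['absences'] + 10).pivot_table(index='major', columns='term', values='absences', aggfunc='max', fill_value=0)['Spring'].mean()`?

4.5

add column absences_plus_10 = df['absences'] + 10:
     term  absences major  absences_plus_10
0  Summer         1    EE                11
1  Summer         2  Econ                12
2  Spring         1    EE                11
3    Fall        11  Econ                21
4  Summer         8    EE                18
5  Spring         8  Econ                18
6    Fall         7  Econ                17
pivot: rows=major, cols=term, max(absences):
term   Fall  Spring  Summer
major                      
EE        0       1       8
Econ     11       8       2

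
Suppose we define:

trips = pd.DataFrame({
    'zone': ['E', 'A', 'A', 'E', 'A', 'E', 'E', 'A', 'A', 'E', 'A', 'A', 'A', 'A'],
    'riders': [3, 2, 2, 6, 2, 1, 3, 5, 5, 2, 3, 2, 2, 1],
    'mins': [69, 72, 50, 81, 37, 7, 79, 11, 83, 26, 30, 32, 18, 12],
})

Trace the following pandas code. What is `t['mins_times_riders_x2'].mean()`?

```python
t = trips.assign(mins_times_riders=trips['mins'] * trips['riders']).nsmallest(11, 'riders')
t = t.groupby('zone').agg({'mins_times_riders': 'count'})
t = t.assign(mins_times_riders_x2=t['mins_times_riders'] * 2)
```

add column mins_times_riders = trips['mins'] * trips['riders']:
   zone  riders  mins  mins_times_riders
0     E       3    69                207
1     A       2    72                144
2     A       2    50                100
3     E       6    81                486
4     A       2    37                 74
5     E       1     7                  7
6     E       3    79                237
7     A       5    11                 55
8     A       5    83                415
9     E       2    26                 52
10    A       3    30                 90
11    A       2    32                 64
12    A       2    18                 36
13    A       1    12                 12
take 11 rows with smallest riders:
   zone  riders  mins  mins_times_riders
5     E       1     7                  7
13    A       1    12                 12
1     A       2    72                144
2     A       2    50                100
4     A       2    37                 74
9     E       2    26                 52
11    A       2    32                 64
12    A       2    18                 36
0     E       3    69                207
6     E       3    79                237
10    A       3    30                 90
group by zone, count of mins_times_riders:
      mins_times_riders
zone                   
A                     7
E                     4
add column mins_times_riders_x2 = t['mins_times_riders'] * 2:
      mins_times_riders  mins_times_riders_x2
zone                                         
A                     7                    14
E                     4                     8
Reading off the mean of column 'mins_times_riders_x2', we get 11.0.

11.0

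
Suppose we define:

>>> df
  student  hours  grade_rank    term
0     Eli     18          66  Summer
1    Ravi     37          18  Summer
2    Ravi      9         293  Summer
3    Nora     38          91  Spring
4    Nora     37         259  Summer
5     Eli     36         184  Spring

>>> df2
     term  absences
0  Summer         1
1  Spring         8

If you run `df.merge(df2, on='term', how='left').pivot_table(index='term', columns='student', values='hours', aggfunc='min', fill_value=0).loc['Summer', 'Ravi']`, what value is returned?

merge on 'term' (how='left') → 6 rows:
  student  hours  grade_rank    term  absences
0     Eli     18          66  Summer         1
1    Ravi     37          18  Summer         1
2    Ravi      9         293  Summer         1
3    Nora     38          91  Spring         8
4    Nora     37         259  Summer         1
5     Eli     36         184  Spring         8
pivot: rows=term, cols=student, min(hours):
student  Eli  Nora  Ravi
term                    
Spring    36    38     0
Summer    18    37     9
value at row 'Summer', column 'Ravi' → 9

9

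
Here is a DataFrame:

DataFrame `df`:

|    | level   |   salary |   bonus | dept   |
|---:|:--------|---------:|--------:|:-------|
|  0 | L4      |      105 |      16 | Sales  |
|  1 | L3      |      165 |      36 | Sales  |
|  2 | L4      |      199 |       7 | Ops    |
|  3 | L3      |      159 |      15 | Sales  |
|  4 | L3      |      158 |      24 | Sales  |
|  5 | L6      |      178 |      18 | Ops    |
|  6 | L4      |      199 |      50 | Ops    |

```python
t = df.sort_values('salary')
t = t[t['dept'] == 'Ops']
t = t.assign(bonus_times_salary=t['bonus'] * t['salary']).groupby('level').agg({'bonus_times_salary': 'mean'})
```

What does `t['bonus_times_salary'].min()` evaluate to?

3204.0

sort by salary:
  level  salary  bonus   dept
0    L4     105     16  Sales
4    L3     158     24  Sales
3    L3     159     15  Sales
1    L3     165     36  Sales
5    L6     178     18    Ops
2    L4     199      7    Ops
6    L4     199     50    Ops
filter rows where dept == 'Ops':
  level  salary  bonus dept
5    L6     178     18  Ops
2    L4     199      7  Ops
6    L4     199     50  Ops
add column bonus_times_salary = t['bonus'] * t['salary']:
  level  salary  bonus dept  bonus_times_salary
5    L6     178     18  Ops                3204
2    L4     199      7  Ops                1393
6    L4     199     50  Ops                9950
group by level, mean of bonus_times_salary:
       bonus_times_salary
level                    
L4                 5671.5
L6                 3204.0
Then the min of column 'bonus_times_salary': 3204.0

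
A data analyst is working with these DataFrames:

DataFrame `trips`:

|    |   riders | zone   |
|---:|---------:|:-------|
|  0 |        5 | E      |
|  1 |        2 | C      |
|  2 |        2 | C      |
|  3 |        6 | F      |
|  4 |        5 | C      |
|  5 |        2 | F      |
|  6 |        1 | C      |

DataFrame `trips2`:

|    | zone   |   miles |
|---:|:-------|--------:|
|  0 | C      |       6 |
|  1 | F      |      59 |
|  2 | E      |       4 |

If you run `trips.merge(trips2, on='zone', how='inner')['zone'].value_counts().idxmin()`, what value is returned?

merge on 'zone' (how='inner') → 7 rows:
   riders zone  miles
0       5    E      4
1       2    C      6
2       2    C      6
3       6    F     59
4       5    C      6
5       2    F     59
6       1    C      6
value_counts of zone:
zone
C    4
F    2
E    1
Name: count, dtype: int64
Finally, label with the smallest value = E.

E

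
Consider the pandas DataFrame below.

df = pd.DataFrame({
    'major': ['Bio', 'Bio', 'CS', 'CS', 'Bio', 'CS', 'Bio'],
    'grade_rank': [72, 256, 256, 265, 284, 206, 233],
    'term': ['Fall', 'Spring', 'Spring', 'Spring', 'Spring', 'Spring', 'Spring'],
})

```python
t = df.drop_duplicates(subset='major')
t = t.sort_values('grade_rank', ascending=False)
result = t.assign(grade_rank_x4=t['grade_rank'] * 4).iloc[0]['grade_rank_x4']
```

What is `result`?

drop duplicate major (keep=first):
  major  grade_rank    term
0   Bio          72    Fall
2    CS         256  Spring
sort by grade_rank descending:
  major  grade_rank    term
2    CS         256  Spring
0   Bio          72    Fall
add column grade_rank_x4 = t['grade_rank'] * 4:
  major  grade_rank    term  grade_rank_x4
2    CS         256  Spring           1024
0   Bio          72    Fall            288
Reading off the value at position 0, column 'grade_rank_x4', we get 1024.

1024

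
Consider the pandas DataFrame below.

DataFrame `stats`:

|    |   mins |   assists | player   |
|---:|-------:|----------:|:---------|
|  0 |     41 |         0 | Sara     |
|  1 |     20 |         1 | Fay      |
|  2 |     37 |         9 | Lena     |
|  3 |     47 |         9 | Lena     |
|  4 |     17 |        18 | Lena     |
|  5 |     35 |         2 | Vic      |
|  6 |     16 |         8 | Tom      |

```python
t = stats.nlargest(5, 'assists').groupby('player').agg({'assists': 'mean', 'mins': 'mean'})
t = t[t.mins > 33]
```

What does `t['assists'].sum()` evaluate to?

take 5 rows with largest assists:
   mins  assists player
4    17       18   Lena
2    37        9   Lena
3    47        9   Lena
6    16        8    Tom
5    35        2    Vic
group by player: mean(assists), mean(mins):
        assists       mins
player                    
Lena       12.0  33.666667
Tom         8.0  16.000000
Vic         2.0  35.000000
filter rows where mins > 33:
        assists       mins
player                    
Lena       12.0  33.666667
Vic         2.0  35.000000
Reading off the sum of column 'assists', we get 14.0.

14.0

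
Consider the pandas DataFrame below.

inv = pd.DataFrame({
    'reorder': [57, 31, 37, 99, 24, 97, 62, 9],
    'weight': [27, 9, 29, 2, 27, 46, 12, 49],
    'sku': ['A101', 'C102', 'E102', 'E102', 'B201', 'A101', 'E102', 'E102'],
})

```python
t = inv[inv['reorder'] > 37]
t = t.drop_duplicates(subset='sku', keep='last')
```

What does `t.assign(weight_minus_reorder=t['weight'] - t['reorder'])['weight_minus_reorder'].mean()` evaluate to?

filter rows where reorder > 37:
   reorder  weight   sku
0       57      27  A101
3       99       2  E102
5       97      46  A101
6       62      12  E102
drop duplicate sku (keep=last):
   reorder  weight   sku
5       97      46  A101
6       62      12  E102
add column weight_minus_reorder = t['weight'] - t['reorder']:
   reorder  weight   sku  weight_minus_reorder
5       97      46  A101                   -51
6       62      12  E102                   -50
So mean() = -50.5.

-50.5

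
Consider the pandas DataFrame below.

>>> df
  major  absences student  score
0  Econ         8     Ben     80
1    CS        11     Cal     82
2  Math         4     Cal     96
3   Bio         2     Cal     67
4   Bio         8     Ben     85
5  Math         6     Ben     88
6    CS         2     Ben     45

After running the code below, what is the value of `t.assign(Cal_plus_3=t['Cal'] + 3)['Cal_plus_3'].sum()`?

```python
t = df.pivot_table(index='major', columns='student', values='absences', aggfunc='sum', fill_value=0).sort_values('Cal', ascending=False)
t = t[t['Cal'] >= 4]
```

pivot: rows=major, cols=student, sum(absences):
student  Ben  Cal
major            
Bio        8    2
CS         2   11
Econ       8    0
Math       6    4
sort by Cal descending:
student  Ben  Cal
major            
CS         2   11
Math       6    4
Bio        8    2
Econ       8    0
filter rows where Cal >= 4:
student  Ben  Cal
major            
CS         2   11
Math       6    4
add column Cal_plus_3 = t['Cal'] + 3:
student  Ben  Cal  Cal_plus_3
major                        
CS         2   11          14
Math       6    4           7
Taking the sum of column 'Cal_plus_3' gives 21.

21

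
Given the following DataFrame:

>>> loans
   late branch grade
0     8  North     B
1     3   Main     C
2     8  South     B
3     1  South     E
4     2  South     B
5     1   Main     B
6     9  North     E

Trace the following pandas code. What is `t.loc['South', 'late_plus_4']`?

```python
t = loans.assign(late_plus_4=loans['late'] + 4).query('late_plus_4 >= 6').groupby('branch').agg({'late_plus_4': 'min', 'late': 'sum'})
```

6

add column late_plus_4 = loans['late'] + 4:
   late branch grade  late_plus_4
0     8  North     B           12
1     3   Main     C            7
2     8  South     B           12
3     1  South     E            5
4     2  South     B            6
5     1   Main     B            5
6     9  North     E           13
filter rows where late_plus_4 >= 6:
   late branch grade  late_plus_4
0     8  North     B           12
1     3   Main     C            7
2     8  South     B           12
4     2  South     B            6
6     9  North     E           13
group by branch: min(late_plus_4), sum(late):
        late_plus_4  late
branch                   
Main              7     3
North            12    17
South             6    10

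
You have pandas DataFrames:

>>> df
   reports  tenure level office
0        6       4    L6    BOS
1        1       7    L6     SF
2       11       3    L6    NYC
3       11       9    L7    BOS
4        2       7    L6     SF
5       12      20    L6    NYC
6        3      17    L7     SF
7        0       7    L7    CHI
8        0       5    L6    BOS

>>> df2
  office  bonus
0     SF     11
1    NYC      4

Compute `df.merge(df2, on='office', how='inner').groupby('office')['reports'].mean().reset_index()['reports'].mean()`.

merge on 'office' (how='inner') → 5 rows:
   reports  tenure level office  bonus
0        1       7    L6     SF     11
1       11       3    L6    NYC      4
2        2       7    L6     SF     11
3       12      20    L6    NYC      4
4        3      17    L7     SF     11
group by office, mean of reports:
office
NYC    11.5
SF      2.0
Name: reports, dtype: float64
reset_index():
  office  reports
0    NYC     11.5
1     SF      2.0

6.75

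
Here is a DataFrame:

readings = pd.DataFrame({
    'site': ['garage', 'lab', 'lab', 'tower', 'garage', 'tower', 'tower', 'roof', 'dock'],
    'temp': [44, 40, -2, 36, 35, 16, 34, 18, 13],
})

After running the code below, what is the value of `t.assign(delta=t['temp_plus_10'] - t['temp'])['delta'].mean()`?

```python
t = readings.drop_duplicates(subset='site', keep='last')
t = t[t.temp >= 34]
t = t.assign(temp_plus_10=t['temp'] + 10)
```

drop duplicate site (keep=last):
     site  temp
2     lab    -2
4  garage    35
6   tower    34
7    roof    18
8    dock    13
filter rows where temp >= 34:
     site  temp
4  garage    35
6   tower    34
add column temp_plus_10 = t['temp'] + 10:
     site  temp  temp_plus_10
4  garage    35            45
6   tower    34            44
add column delta = t['temp_plus_10'] - t['temp']:
     site  temp  temp_plus_10  delta
4  garage    35            45     10
6   tower    34            44     10
mean of column 'delta' → 10.0

10.0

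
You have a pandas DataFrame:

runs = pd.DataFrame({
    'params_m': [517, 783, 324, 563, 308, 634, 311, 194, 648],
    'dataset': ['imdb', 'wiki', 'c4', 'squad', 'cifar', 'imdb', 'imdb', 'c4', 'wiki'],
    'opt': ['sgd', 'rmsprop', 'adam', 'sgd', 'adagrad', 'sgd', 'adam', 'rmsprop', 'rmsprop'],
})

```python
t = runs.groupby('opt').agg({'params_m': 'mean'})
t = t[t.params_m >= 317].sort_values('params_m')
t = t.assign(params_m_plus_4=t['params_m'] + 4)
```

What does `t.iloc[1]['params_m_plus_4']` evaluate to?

group by opt, mean of params_m:
           params_m
opt                
adagrad  308.000000
adam     317.500000
rmsprop  541.666667
sgd      571.333333
filter rows where params_m >= 317:
           params_m
opt                
adam     317.500000
rmsprop  541.666667
sgd      571.333333
sort by params_m:
           params_m
opt                
adam     317.500000
rmsprop  541.666667
sgd      571.333333
add column params_m_plus_4 = t['params_m'] + 4:
           params_m  params_m_plus_4
opt                                 
adam     317.500000       321.500000
rmsprop  541.666667       545.666667
sgd      571.333333       575.333333
So iloc[1]['params_m_plus_4'] = 545.666666667.

545.666666667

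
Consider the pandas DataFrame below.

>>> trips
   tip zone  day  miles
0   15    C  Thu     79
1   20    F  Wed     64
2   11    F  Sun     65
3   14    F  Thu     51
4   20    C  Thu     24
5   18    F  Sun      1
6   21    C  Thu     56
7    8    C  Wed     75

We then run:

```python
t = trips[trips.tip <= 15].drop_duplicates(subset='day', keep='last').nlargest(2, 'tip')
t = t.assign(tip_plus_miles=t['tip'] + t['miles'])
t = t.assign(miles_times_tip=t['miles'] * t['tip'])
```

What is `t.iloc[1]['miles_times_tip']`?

715

filter rows where tip <= 15:
   tip zone  day  miles
0   15    C  Thu     79
2   11    F  Sun     65
3   14    F  Thu     51
7    8    C  Wed     75
drop duplicate day (keep=last):
   tip zone  day  miles
2   11    F  Sun     65
3   14    F  Thu     51
7    8    C  Wed     75
take 2 rows with largest tip:
   tip zone  day  miles
3   14    F  Thu     51
2   11    F  Sun     65
add column tip_plus_miles = t['tip'] + t['miles']:
   tip zone  day  miles  tip_plus_miles
3   14    F  Thu     51              65
2   11    F  Sun     65              76
add column miles_times_tip = t['miles'] * t['tip']:
   tip zone  day  miles  tip_plus_miles  miles_times_tip
3   14    F  Thu     51              65              714
2   11    F  Sun     65              76              715
value at position 1, column 'miles_times_tip' → 715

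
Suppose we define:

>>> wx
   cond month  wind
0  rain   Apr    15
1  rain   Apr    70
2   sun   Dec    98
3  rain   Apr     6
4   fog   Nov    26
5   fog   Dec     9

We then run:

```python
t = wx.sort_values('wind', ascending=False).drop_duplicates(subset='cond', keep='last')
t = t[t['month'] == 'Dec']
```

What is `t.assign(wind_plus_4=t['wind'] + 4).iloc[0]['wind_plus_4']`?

sort by wind descending:
   cond month  wind
2   sun   Dec    98
1  rain   Apr    70
4   fog   Nov    26
0  rain   Apr    15
5   fog   Dec     9
3  rain   Apr     6
drop duplicate cond (keep=last):
   cond month  wind
2   sun   Dec    98
5   fog   Dec     9
3  rain   Apr     6
filter rows where month == 'Dec':
  cond month  wind
2  sun   Dec    98
5  fog   Dec     9
add column wind_plus_4 = t['wind'] + 4:
  cond month  wind  wind_plus_4
2  sun   Dec    98          102
5  fog   Dec     9           13

102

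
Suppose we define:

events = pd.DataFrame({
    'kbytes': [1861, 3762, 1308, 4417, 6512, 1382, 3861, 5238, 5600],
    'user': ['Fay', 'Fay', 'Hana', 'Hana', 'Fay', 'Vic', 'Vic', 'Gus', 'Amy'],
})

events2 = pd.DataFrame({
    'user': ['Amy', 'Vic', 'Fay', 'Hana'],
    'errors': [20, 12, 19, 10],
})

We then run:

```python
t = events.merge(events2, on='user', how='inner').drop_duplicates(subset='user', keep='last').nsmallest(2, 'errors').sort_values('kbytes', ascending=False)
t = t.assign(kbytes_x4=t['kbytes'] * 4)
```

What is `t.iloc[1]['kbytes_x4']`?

15444

merge on 'user' (how='inner') → 8 rows:
   kbytes  user  errors
0    1861   Fay      19
1    3762   Fay      19
2    1308  Hana      10
3    4417  Hana      10
4    6512   Fay      19
5    1382   Vic      12
6    3861   Vic      12
7    5600   Amy      20
drop duplicate user (keep=last):
   kbytes  user  errors
3    4417  Hana      10
4    6512   Fay      19
6    3861   Vic      12
7    5600   Amy      20
take 2 rows with smallest errors:
   kbytes  user  errors
3    4417  Hana      10
6    3861   Vic      12
sort by kbytes descending:
   kbytes  user  errors
3    4417  Hana      10
6    3861   Vic      12
add column kbytes_x4 = t['kbytes'] * 4:
   kbytes  user  errors  kbytes_x4
3    4417  Hana      10      17668
6    3861   Vic      12      15444
Hence 15444.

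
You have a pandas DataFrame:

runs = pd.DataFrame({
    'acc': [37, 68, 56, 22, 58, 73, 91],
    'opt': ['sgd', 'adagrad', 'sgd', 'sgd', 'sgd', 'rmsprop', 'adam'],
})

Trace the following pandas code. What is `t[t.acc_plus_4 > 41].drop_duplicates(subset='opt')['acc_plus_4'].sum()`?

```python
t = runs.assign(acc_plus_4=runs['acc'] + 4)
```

304

add column acc_plus_4 = runs['acc'] + 4:
   acc      opt  acc_plus_4
0   37      sgd          41
1   68  adagrad          72
2   56      sgd          60
3   22      sgd          26
4   58      sgd          62
5   73  rmsprop          77
6   91     adam          95
filter rows where acc_plus_4 > 41:
   acc      opt  acc_plus_4
1   68  adagrad          72
2   56      sgd          60
4   58      sgd          62
5   73  rmsprop          77
6   91     adam          95
drop duplicate opt (keep=first):
   acc      opt  acc_plus_4
1   68  adagrad          72
2   56      sgd          60
5   73  rmsprop          77
6   91     adam          95
So sum() = 304.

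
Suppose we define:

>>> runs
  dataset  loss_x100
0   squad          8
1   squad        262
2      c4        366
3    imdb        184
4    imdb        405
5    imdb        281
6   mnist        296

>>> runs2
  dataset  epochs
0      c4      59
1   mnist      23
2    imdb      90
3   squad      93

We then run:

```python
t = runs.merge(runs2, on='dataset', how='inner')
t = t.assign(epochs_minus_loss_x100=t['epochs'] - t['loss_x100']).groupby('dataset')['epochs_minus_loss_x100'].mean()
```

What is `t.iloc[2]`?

merge on 'dataset' (how='inner') → 7 rows:
  dataset  loss_x100  epochs
0   squad          8      93
1   squad        262      93
2      c4        366      59
3    imdb        184      90
4    imdb        405      90
5    imdb        281      90
6   mnist        296      23
add column epochs_minus_loss_x100 = t['epochs'] - t['loss_x100']:
  dataset  loss_x100  epochs  epochs_minus_loss_x100
0   squad          8      93                      85
1   squad        262      93                    -169
2      c4        366      59                    -307
3    imdb        184      90                     -94
4    imdb        405      90                    -315
5    imdb        281      90                    -191
6   mnist        296      23                    -273
group by dataset, mean of epochs_minus_loss_x100:
dataset
c4      -307.0
imdb    -200.0
mnist   -273.0
squad    -42.0
Name: epochs_minus_loss_x100, dtype: float64
Finally, value at position 2 = -273.0.

-273.0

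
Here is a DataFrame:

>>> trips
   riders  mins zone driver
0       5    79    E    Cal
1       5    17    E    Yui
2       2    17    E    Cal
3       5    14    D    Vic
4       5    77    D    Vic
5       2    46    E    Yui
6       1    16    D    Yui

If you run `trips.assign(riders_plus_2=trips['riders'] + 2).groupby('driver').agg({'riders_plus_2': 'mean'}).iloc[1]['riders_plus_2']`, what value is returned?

7.0

add column riders_plus_2 = trips['riders'] + 2:
   riders  mins zone driver  riders_plus_2
0       5    79    E    Cal              7
1       5    17    E    Yui              7
2       2    17    E    Cal              4
3       5    14    D    Vic              7
4       5    77    D    Vic              7
5       2    46    E    Yui              4
6       1    16    D    Yui              3
group by driver, mean of riders_plus_2:
        riders_plus_2
driver               
Cal          5.500000
Vic          7.000000
Yui          4.666667
Reading off the value at position 1, column 'riders_plus_2', we get 7.0.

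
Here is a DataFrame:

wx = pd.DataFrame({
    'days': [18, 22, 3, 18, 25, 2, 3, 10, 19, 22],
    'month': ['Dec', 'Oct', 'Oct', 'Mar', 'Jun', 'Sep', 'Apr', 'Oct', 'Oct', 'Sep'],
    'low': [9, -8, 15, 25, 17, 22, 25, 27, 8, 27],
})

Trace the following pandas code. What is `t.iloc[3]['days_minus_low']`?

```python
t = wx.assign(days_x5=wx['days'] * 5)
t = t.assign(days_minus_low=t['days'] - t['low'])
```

-7

add column days_x5 = wx['days'] * 5:
   days month  low  days_x5
0    18   Dec    9       90
1    22   Oct   -8      110
2     3   Oct   15       15
3    18   Mar   25       90
4    25   Jun   17      125
5     2   Sep   22       10
6     3   Apr   25       15
7    10   Oct   27       50
8    19   Oct    8       95
9    22   Sep   27      110
add column days_minus_low = t['days'] - t['low']:
   days month  low  days_x5  days_minus_low
0    18   Dec    9       90               9
1    22   Oct   -8      110              30
2     3   Oct   15       15             -12
3    18   Mar   25       90              -7
4    25   Jun   17      125               8
5     2   Sep   22       10             -20
6     3   Apr   25       15             -22
7    10   Oct   27       50             -17
8    19   Oct    8       95              11
9    22   Sep   27      110              -5
Finally, value at position 3, column 'days_minus_low' = -7.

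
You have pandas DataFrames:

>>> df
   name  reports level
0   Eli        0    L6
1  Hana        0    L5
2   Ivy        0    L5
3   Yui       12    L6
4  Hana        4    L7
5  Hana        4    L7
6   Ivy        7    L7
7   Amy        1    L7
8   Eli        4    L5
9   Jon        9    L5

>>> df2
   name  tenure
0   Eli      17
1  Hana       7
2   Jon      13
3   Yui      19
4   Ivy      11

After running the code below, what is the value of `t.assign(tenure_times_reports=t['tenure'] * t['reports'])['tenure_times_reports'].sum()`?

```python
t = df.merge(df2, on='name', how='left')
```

546.0

merge on 'name' (how='left') → 10 rows:
   name  reports level  tenure
0   Eli        0    L6    17.0
1  Hana        0    L5     7.0
2   Ivy        0    L5    11.0
3   Yui       12    L6    19.0
4  Hana        4    L7     7.0
5  Hana        4    L7     7.0
6   Ivy        7    L7    11.0
7   Amy        1    L7     NaN
8   Eli        4    L5    17.0
9   Jon        9    L5    13.0
add column tenure_times_reports = t['tenure'] * t['reports']:
   name  reports level  tenure  tenure_times_reports
0   Eli        0    L6    17.0                   0.0
1  Hana        0    L5     7.0                   0.0
2   Ivy        0    L5    11.0                   0.0
3   Yui       12    L6    19.0                 228.0
4  Hana        4    L7     7.0                  28.0
5  Hana        4    L7     7.0                  28.0
6   Ivy        7    L7    11.0                  77.0
7   Amy        1    L7     NaN                   NaN
8   Eli        4    L5    17.0                  68.0
9   Jon        9    L5    13.0                 117.0
Then the sum of column 'tenure_times_reports': 546.0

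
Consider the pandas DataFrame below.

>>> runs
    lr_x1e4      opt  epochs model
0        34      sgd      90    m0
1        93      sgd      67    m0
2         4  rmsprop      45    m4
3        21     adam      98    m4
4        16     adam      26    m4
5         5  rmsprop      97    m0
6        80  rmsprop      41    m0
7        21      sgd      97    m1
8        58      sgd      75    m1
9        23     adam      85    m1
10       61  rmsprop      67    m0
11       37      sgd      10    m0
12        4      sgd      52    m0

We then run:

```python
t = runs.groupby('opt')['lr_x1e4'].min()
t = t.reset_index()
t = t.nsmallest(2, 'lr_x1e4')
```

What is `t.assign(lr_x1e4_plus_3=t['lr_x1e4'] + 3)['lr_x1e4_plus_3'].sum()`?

14

group by opt, min of lr_x1e4:
opt
adam       16
rmsprop     4
sgd         4
Name: lr_x1e4, dtype: int64
reset_index():
       opt  lr_x1e4
0     adam       16
1  rmsprop        4
2      sgd        4
take 2 rows with smallest lr_x1e4:
       opt  lr_x1e4
1  rmsprop        4
2      sgd        4
add column lr_x1e4_plus_3 = t['lr_x1e4'] + 3:
       opt  lr_x1e4  lr_x1e4_plus_3
1  rmsprop        4               7
2      sgd        4               7
So sum() = 14.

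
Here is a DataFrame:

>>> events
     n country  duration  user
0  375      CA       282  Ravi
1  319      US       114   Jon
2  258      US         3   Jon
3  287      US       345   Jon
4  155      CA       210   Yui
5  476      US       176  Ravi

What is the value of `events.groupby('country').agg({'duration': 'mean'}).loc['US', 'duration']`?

159.5

group by country, mean of duration:
         duration
country          
CA          246.0
US          159.5
Hence 159.5.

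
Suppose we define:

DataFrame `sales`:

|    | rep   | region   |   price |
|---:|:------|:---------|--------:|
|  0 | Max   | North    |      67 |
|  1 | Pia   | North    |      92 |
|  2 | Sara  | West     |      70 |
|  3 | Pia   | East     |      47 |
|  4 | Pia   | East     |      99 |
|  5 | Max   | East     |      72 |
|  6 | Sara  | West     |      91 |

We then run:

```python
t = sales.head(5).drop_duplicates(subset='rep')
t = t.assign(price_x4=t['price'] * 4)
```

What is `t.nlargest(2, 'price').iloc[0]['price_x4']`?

368

take first 5 rows:
    rep region  price
0   Max  North     67
1   Pia  North     92
2  Sara   West     70
3   Pia   East     47
4   Pia   East     99
drop duplicate rep (keep=first):
    rep region  price
0   Max  North     67
1   Pia  North     92
2  Sara   West     70
add column price_x4 = t['price'] * 4:
    rep region  price  price_x4
0   Max  North     67       268
1   Pia  North     92       368
2  Sara   West     70       280
take 2 rows with largest price:
    rep region  price  price_x4
1   Pia  North     92       368
2  Sara   West     70       280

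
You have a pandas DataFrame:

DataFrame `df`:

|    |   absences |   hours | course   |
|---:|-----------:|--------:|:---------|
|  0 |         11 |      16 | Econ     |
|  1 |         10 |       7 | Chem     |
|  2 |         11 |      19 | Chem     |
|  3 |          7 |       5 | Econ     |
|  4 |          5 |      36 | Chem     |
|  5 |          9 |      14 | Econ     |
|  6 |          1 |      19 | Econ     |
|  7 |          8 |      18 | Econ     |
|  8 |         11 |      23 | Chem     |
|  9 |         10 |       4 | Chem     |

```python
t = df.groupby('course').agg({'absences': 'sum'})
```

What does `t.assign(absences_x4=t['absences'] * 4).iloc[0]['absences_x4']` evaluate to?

group by course, sum of absences:
        absences
course          
Chem          47
Econ          36
add column absences_x4 = t['absences'] * 4:
        absences  absences_x4
course                       
Chem          47          188
Econ          36          144
Taking the value at position 0, column 'absences_x4' gives 188.

188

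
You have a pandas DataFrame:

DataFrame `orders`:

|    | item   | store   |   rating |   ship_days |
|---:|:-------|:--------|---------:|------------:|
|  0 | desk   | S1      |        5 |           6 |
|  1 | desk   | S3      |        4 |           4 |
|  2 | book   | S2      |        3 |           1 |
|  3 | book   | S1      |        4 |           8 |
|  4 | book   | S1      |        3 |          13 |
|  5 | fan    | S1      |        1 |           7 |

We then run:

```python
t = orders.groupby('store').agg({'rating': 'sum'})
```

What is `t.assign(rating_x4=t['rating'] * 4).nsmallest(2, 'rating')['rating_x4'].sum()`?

28

group by store, sum of rating:
       rating
store        
S1         13
S2          3
S3          4
add column rating_x4 = t['rating'] * 4:
       rating  rating_x4
store                   
S1         13         52
S2          3         12
S3          4         16
take 2 rows with smallest rating:
       rating  rating_x4
store                   
S2          3         12
S3          4         16
So sum() = 28.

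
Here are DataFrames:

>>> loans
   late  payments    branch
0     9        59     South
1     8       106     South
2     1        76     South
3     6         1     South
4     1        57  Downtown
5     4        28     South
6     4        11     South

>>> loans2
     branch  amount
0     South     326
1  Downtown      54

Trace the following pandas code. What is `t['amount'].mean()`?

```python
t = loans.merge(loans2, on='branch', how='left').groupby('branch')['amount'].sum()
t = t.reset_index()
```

1005.0

merge on 'branch' (how='left') → 7 rows:
   late  payments    branch  amount
0     9        59     South     326
1     8       106     South     326
2     1        76     South     326
3     6         1     South     326
4     1        57  Downtown      54
5     4        28     South     326
6     4        11     South     326
group by branch, sum of amount:
branch
Downtown      54
South       1956
Name: amount, dtype: int64
reset_index():
     branch  amount
0  Downtown      54
1     South    1956
Reading off the mean of column 'amount', we get 1005.0.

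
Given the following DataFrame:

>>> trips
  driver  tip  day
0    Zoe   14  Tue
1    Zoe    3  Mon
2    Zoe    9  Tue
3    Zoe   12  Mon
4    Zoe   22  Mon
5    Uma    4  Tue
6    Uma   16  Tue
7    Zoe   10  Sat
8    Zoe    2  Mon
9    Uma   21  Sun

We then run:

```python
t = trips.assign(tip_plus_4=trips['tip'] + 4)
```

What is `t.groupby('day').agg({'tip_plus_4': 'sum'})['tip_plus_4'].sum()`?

153

add column tip_plus_4 = trips['tip'] + 4:
  driver  tip  day  tip_plus_4
0    Zoe   14  Tue          18
1    Zoe    3  Mon           7
2    Zoe    9  Tue          13
3    Zoe   12  Mon          16
4    Zoe   22  Mon          26
5    Uma    4  Tue           8
6    Uma   16  Tue          20
7    Zoe   10  Sat          14
8    Zoe    2  Mon           6
9    Uma   21  Sun          25
group by day, sum of tip_plus_4:
     tip_plus_4
day            
Mon          55
Sat          14
Sun          25
Tue          59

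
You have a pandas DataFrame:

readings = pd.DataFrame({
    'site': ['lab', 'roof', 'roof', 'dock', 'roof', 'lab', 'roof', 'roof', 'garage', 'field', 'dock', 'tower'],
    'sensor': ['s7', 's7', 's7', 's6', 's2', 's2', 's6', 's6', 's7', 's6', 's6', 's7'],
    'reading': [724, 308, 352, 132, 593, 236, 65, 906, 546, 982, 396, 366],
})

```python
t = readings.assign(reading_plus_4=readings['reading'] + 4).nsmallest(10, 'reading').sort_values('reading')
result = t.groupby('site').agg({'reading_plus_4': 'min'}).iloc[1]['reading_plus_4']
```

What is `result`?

add column reading_plus_4 = readings['reading'] + 4:
      site sensor  reading  reading_plus_4
0      lab     s7      724             728
1     roof     s7      308             312
2     roof     s7      352             356
3     dock     s6      132             136
4     roof     s2      593             597
5      lab     s2      236             240
6     roof     s6       65              69
7     roof     s6      906             910
8   garage     s7      546             550
9    field     s6      982             986
10    dock     s6      396             400
11   tower     s7      366             370
take 10 rows with smallest reading:
      site sensor  reading  reading_plus_4
6     roof     s6       65              69
3     dock     s6      132             136
5      lab     s2      236             240
1     roof     s7      308             312
2     roof     s7      352             356
11   tower     s7      366             370
10    dock     s6      396             400
8   garage     s7      546             550
4     roof     s2      593             597
0      lab     s7      724             728
sort by reading:
      site sensor  reading  reading_plus_4
6     roof     s6       65              69
3     dock     s6      132             136
5      lab     s2      236             240
1     roof     s7      308             312
2     roof     s7      352             356
11   tower     s7      366             370
10    dock     s6      396             400
8   garage     s7      546             550
4     roof     s2      593             597
0      lab     s7      724             728
group by site, min of reading_plus_4:
        reading_plus_4
site                  
dock               136
garage             550
lab                240
roof                69
tower              370
Finally, value at position 1, column 'reading_plus_4' = 550.

550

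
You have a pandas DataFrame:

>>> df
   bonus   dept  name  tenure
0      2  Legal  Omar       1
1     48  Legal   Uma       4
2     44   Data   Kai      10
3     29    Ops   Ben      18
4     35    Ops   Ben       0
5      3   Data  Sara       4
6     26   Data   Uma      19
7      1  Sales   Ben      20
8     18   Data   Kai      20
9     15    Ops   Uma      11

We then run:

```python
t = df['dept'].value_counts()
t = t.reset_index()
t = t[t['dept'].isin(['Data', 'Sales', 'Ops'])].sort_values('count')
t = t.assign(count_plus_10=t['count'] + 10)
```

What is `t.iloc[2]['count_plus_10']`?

value_counts of dept:
dept
Data     4
Ops      3
Legal    2
Sales    1
Name: count, dtype: int64
reset_index():
    dept  count
0   Data      4
1    Ops      3
2  Legal      2
3  Sales      1
filter rows where dept in ['Data', 'Sales', 'Ops']:
    dept  count
0   Data      4
1    Ops      3
3  Sales      1
sort by count:
    dept  count
3  Sales      1
1    Ops      3
0   Data      4
add column count_plus_10 = t['count'] + 10:
    dept  count  count_plus_10
3  Sales      1             11
1    Ops      3             13
0   Data      4             14

14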